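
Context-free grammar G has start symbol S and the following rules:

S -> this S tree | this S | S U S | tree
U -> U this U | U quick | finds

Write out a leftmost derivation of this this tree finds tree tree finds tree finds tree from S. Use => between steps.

S => this S => this S U S => this S U S U S => this this S tree U S U S => this this S U S tree U S U S => this this tree U S tree U S U S => this this tree finds S tree U S U S => this this tree finds tree tree U S U S => this this tree finds tree tree finds S U S => this this tree finds tree tree finds tree U S => this this tree finds tree tree finds tree finds S => this this tree finds tree tree finds tree finds tree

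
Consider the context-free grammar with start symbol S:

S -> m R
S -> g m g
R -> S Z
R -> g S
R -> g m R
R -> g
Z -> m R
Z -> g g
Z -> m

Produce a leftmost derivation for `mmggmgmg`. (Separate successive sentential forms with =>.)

S=>mR=>mSZ=>mmRZ=>mmgSZ=>mmggmgZ=>mmggmgmR=>mmggmgmg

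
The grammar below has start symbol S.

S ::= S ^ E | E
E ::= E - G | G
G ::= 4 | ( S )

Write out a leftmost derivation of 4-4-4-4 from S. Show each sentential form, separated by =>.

S => E   [S ::= E]
E => E-G   [E ::= E - G]
E-G => E-G-G   [E ::= E - G]
E-G-G => E-G-G-G   [E ::= E - G]
E-G-G-G => G-G-G-G   [E ::= G]
G-G-G-G => 4-G-G-G   [G ::= 4]
4-G-G-G => 4-4-G-G   [G ::= 4]
4-4-G-G => 4-4-4-G   [G ::= 4]
4-4-4-G => 4-4-4-4   [G ::= 4]

S=>E=>E-G=>E-G-G=>E-G-G-G=>G-G-G-G=>4-G-G-G=>4-4-G-G=>4-4-4-G=>4-4-4-4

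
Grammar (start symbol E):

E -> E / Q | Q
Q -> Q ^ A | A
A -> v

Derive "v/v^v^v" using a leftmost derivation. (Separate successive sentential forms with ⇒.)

E ⇒ E/Q ⇒ Q/Q ⇒ A/Q ⇒ v/Q ⇒ v/Q^A ⇒ v/Q^A^A ⇒ v/A^A^A ⇒ v/v^A^A ⇒ v/v^v^A ⇒ v/v^v^v

E ⇒ E/Q   [E -> E / Q]
E/Q ⇒ Q/Q   [E -> Q]
Q/Q ⇒ A/Q   [Q -> A]
A/Q ⇒ v/Q   [A -> v]
v/Q ⇒ v/Q^A   [Q -> Q ^ A]
v/Q^A ⇒ v/Q^A^A   [Q -> Q ^ A]
v/Q^A^A ⇒ v/A^A^A   [Q -> A]
v/A^A^A ⇒ v/v^A^A   [A -> v]
v/v^A^A ⇒ v/v^v^A   [A -> v]
v/v^v^A ⇒ v/v^v^v   [A -> v]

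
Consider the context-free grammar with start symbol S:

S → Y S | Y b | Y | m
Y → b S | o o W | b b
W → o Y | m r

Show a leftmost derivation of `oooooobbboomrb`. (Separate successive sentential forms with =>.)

S => Yb => ooWb => oooYb => oooooWb => ooooooYb => oooooobSb => oooooobYSb => oooooobbbSb => oooooobbbYb => oooooobbbooWb => oooooobbboomrb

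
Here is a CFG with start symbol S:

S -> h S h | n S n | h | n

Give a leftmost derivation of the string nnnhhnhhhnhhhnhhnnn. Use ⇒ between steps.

S ⇒ nSn   [S -> n S n]
nSn ⇒ nnSnn   [S -> n S n]
nnSnn ⇒ nnnSnnn   [S -> n S n]
nnnSnnn ⇒ nnnhShnnn   [S -> h S h]
nnnhShnnn ⇒ nnnhhShhnnn   [S -> h S h]
nnnhhShhnnn ⇒ nnnhhnSnhhnnn   [S -> n S n]
nnnhhnSnhhnnn ⇒ nnnhhnhShnhhnnn   [S -> h S h]
nnnhhnhShnhhnnn ⇒ nnnhhnhhShhnhhnnn   [S -> h S h]
nnnhhnhhShhnhhnnn ⇒ nnnhhnhhhShhhnhhnnn   [S -> h S h]
nnnhhnhhhShhhnhhnnn ⇒ nnnhhnhhhnhhhnhhnnn   [S -> n]

S⇒nSn⇒nnSnn⇒nnnSnnn⇒nnnhShnnn⇒nnnhhShhnnn⇒nnnhhnSnhhnnn⇒nnnhhnhShnhhnnn⇒nnnhhnhhShhnhhnnn⇒nnnhhnhhhShhhnhhnnn⇒nnnhhnhhhnhhhnhhnnn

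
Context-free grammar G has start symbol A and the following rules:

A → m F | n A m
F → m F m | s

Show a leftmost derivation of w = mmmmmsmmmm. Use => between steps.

A => mF   [A → m F]
mF => mmFm   [F → m F m]
mmFm => mmmFmm   [F → m F m]
mmmFmm => mmmmFmmm   [F → m F m]
mmmmFmmm => mmmmmFmmmm   [F → m F m]
mmmmmFmmmm => mmmmmsmmmm   [F → s]

A => mF => mmFm => mmmFmm => mmmmFmmm => mmmmmFmmmm => mmmmmsmmmm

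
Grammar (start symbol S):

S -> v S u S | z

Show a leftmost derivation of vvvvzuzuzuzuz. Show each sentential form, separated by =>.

S => vSuS   [S -> v S u S]
vSuS => vvSuSuS   [S -> v S u S]
vvSuSuS => vvvSuSuSuS   [S -> v S u S]
vvvSuSuSuS => vvvvSuSuSuSuS   [S -> v S u S]
vvvvSuSuSuSuS => vvvvzuSuSuSuS   [S -> z]
vvvvzuSuSuSuS => vvvvzuzuSuSuS   [S -> z]
vvvvzuzuSuSuS => vvvvzuzuzuSuS   [S -> z]
vvvvzuzuzuSuS => vvvvzuzuzuzuS   [S -> z]
vvvvzuzuzuzuS => vvvvzuzuzuzuz   [S -> z]

S => vSuS => vvSuSuS => vvvSuSuSuS => vvvvSuSuSuSuS => vvvvzuSuSuSuS => vvvvzuzuSuSuS => vvvvzuzuzuSuS => vvvvzuzuzuzuS => vvvvzuzuzuzuz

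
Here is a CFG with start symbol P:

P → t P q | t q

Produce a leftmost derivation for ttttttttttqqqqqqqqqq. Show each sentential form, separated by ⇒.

P ⇒ tPq ⇒ ttPqq ⇒ tttPqqq ⇒ ttttPqqqq ⇒ tttttPqqqqq ⇒ ttttttPqqqqqq ⇒ tttttttPqqqqqqq ⇒ ttttttttPqqqqqqqq ⇒ tttttttttPqqqqqqqqq ⇒ ttttttttttqqqqqqqqqq

P ⇒ tPq   [P → t P q]
tPq ⇒ ttPqq   [P → t P q]
ttPqq ⇒ tttPqqq   [P → t P q]
tttPqqq ⇒ ttttPqqqq   [P → t P q]
ttttPqqqq ⇒ tttttPqqqqq   [P → t P q]
tttttPqqqqq ⇒ ttttttPqqqqqq   [P → t P q]
ttttttPqqqqqq ⇒ tttttttPqqqqqqq   [P → t P q]
tttttttPqqqqqqq ⇒ ttttttttPqqqqqqqq   [P → t P q]
ttttttttPqqqqqqqq ⇒ tttttttttPqqqqqqqqq   [P → t P q]
tttttttttPqqqqqqqqq ⇒ ttttttttttqqqqqqqqqq   [P → t q]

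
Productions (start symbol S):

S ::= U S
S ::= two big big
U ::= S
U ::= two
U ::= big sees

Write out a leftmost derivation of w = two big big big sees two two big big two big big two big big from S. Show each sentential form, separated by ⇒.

S ⇒ U S   [S ::= U S]
U S ⇒ S S   [U ::= S]
S S ⇒ two big big S   [S ::= two big big]
two big big S ⇒ two big big U S   [S ::= U S]
two big big U S ⇒ two big big S S   [U ::= S]
two big big S S ⇒ two big big U S S   [S ::= U S]
two big big U S S ⇒ two big big big sees S S   [U ::= big sees]
two big big big sees S S ⇒ two big big big sees U S S   [S ::= U S]
two big big big sees U S S ⇒ two big big big sees S S S   [U ::= S]
two big big big sees S S S ⇒ two big big big sees U S S S   [S ::= U S]
two big big big sees U S S S ⇒ two big big big sees two S S S   [U ::= two]
two big big big sees two S S S ⇒ two big big big sees two two big big S S   [S ::= two big big]
two big big big sees two two big big S S ⇒ two big big big sees two two big big two big big S   [S ::= two big big]
two big big big sees two two big big two big big S ⇒ two big big big sees two two big big two big big two big big   [S ::= two big big]

S ⇒ U S ⇒ S S ⇒ two big big S ⇒ two big big U S ⇒ two big big S S ⇒ two big big U S S ⇒ two big big big sees S S ⇒ two big big big sees U S S ⇒ two big big big sees S S S ⇒ two big big big sees U S S S ⇒ two big big big sees two S S S ⇒ two big big big sees two two big big S S ⇒ two big big big sees two two big big two big big S ⇒ two big big big sees two two big big two big big two big big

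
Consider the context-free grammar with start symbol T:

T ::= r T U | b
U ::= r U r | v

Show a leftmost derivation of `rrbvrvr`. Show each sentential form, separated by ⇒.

T ⇒ rTU ⇒ rrTUU ⇒ rrbUU ⇒ rrbvU ⇒ rrbvrUr ⇒ rrbvrvr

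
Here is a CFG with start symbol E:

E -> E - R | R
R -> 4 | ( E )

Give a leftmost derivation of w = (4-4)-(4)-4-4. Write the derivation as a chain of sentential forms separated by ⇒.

E ⇒ E-R ⇒ E-R-R ⇒ E-R-R-R ⇒ R-R-R-R ⇒ (E)-R-R-R ⇒ (E-R)-R-R-R ⇒ (R-R)-R-R-R ⇒ (4-R)-R-R-R ⇒ (4-4)-R-R-R ⇒ (4-4)-(E)-R-R ⇒ (4-4)-(R)-R-R ⇒ (4-4)-(4)-R-R ⇒ (4-4)-(4)-4-R ⇒ (4-4)-(4)-4-4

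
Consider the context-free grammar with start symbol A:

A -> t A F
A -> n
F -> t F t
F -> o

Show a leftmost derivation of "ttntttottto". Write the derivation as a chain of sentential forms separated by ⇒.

A ⇒ tAF   [A -> t A F]
tAF ⇒ ttAFF   [A -> t A F]
ttAFF ⇒ ttnFF   [A -> n]
ttnFF ⇒ ttntFtF   [F -> t F t]
ttntFtF ⇒ ttnttFttF   [F -> t F t]
ttnttFttF ⇒ ttntttFtttF   [F -> t F t]
ttntttFtttF ⇒ ttntttotttF   [F -> o]
ttntttotttF ⇒ ttntttottto   [F -> o]

A ⇒ tAF ⇒ ttAFF ⇒ ttnFF ⇒ ttntFtF ⇒ ttnttFttF ⇒ ttntttFtttF ⇒ ttntttotttF ⇒ ttntttottto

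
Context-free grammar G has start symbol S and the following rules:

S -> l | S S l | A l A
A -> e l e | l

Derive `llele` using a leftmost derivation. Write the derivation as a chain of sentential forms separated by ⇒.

S⇒AlA⇒llA⇒llele

S ⇒ AlA   [S -> A l A]
AlA ⇒ llA   [A -> l]
llA ⇒ llele   [A -> e l e]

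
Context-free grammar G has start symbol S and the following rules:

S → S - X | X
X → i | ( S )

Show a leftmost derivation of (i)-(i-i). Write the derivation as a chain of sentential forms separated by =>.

S => S-X => X-X => (S)-X => (X)-X => (i)-X => (i)-(S) => (i)-(S-X) => (i)-(X-X) => (i)-(i-X) => (i)-(i-i)

S => S-X   [S → S - X]
S-X => X-X   [S → X]
X-X => (S)-X   [X → ( S )]
(S)-X => (X)-X   [S → X]
(X)-X => (i)-X   [X → i]
(i)-X => (i)-(S)   [X → ( S )]
(i)-(S) => (i)-(S-X)   [S → S - X]
(i)-(S-X) => (i)-(X-X)   [S → X]
(i)-(X-X) => (i)-(i-X)   [X → i]
(i)-(i-X) => (i)-(i-i)   [X → i]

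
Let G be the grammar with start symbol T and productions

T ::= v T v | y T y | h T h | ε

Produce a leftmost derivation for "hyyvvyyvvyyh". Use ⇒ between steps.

T ⇒ hTh ⇒ hyTyh ⇒ hyyTyyh ⇒ hyyvTvyyh ⇒ hyyvvTvvyyh ⇒ hyyvvyTyvvyyh ⇒ hyyvvyyvvyyh

T ⇒ hTh   [T ::= h T h]
hTh ⇒ hyTyh   [T ::= y T y]
hyTyh ⇒ hyyTyyh   [T ::= y T y]
hyyTyyh ⇒ hyyvTvyyh   [T ::= v T v]
hyyvTvyyh ⇒ hyyvvTvvyyh   [T ::= v T v]
hyyvvTvvyyh ⇒ hyyvvyTyvvyyh   [T ::= y T y]
hyyvvyTyvvyyh ⇒ hyyvvyyvvyyh   [T ::= ε]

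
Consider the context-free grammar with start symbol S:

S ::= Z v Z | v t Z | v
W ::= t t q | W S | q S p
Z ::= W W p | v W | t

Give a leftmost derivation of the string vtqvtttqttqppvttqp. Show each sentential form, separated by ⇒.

S ⇒ vtZ   [S ::= v t Z]
vtZ ⇒ vtWWp   [Z ::= W W p]
vtWWp ⇒ vtWSWp   [W ::= W S]
vtWSWp ⇒ vtqSpSWp   [W ::= q S p]
vtqSpSWp ⇒ vtqvtZpSWp   [S ::= v t Z]
vtqvtZpSWp ⇒ vtqvtWWppSWp   [Z ::= W W p]
vtqvtWWppSWp ⇒ vtqvtttqWppSWp   [W ::= t t q]
vtqvtttqWppSWp ⇒ vtqvtttqttqppSWp   [W ::= t t q]
vtqvtttqttqppSWp ⇒ vtqvtttqttqppvWp   [S ::= v]
vtqvtttqttqppvWp ⇒ vtqvtttqttqppvttqp   [W ::= t t q]

S⇒vtZ⇒vtWWp⇒vtWSWp⇒vtqSpSWp⇒vtqvtZpSWp⇒vtqvtWWppSWp⇒vtqvtttqWppSWp⇒vtqvtttqttqppSWp⇒vtqvtttqttqppvWp⇒vtqvtttqttqppvttqp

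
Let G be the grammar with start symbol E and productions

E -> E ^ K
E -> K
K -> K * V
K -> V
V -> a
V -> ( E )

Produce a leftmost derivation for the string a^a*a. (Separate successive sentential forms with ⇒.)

E ⇒ E^K ⇒ K^K ⇒ V^K ⇒ a^K ⇒ a^K*V ⇒ a^V*V ⇒ a^a*V ⇒ a^a*a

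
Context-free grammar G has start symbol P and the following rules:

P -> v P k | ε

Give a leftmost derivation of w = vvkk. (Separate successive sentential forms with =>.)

P => vPk => vvPkk => vvkk

P => vPk   [P -> v P k]
vPk => vvPkk   [P -> v P k]
vvPkk => vvkk   [P -> ε]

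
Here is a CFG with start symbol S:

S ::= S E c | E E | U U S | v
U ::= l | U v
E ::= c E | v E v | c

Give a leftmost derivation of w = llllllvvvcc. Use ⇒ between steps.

S ⇒ SEc   [S ::= S E c]
SEc ⇒ UUSEc   [S ::= U U S]
UUSEc ⇒ lUSEc   [U ::= l]
lUSEc ⇒ llSEc   [U ::= l]
llSEc ⇒ llUUSEc   [S ::= U U S]
llUUSEc ⇒ lllUSEc   [U ::= l]
lllUSEc ⇒ llllSEc   [U ::= l]
llllSEc ⇒ llllUUSEc   [S ::= U U S]
llllUUSEc ⇒ lllllUSEc   [U ::= l]
lllllUSEc ⇒ lllllUvSEc   [U ::= U v]
lllllUvSEc ⇒ lllllUvvSEc   [U ::= U v]
lllllUvvSEc ⇒ llllllvvSEc   [U ::= l]
llllllvvSEc ⇒ llllllvvvEc   [S ::= v]
llllllvvvEc ⇒ llllllvvvcc   [E ::= c]

S ⇒ SEc ⇒ UUSEc ⇒ lUSEc ⇒ llSEc ⇒ llUUSEc ⇒ lllUSEc ⇒ llllSEc ⇒ llllUUSEc ⇒ lllllUSEc ⇒ lllllUvSEc ⇒ lllllUvvSEc ⇒ llllllvvSEc ⇒ llllllvvvEc ⇒ llllllvvvcc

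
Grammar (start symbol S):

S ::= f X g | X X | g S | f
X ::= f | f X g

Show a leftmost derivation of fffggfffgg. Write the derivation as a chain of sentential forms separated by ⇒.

S ⇒ XX   [S ::= X X]
XX ⇒ fXgX   [X ::= f X g]
fXgX ⇒ ffXggX   [X ::= f X g]
ffXggX ⇒ fffggX   [X ::= f]
fffggX ⇒ fffggfXg   [X ::= f X g]
fffggfXg ⇒ fffggffXgg   [X ::= f X g]
fffggffXgg ⇒ fffggfffgg   [X ::= f]

S ⇒ XX ⇒ fXgX ⇒ ffXggX ⇒ fffggX ⇒ fffggfXg ⇒ fffggffXgg ⇒ fffggfffgg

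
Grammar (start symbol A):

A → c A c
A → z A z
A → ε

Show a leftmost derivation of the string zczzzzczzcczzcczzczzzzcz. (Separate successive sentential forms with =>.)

A => zAz => zcAcz => zczAzcz => zczzAzzcz => zczzzAzzzcz => zczzzzAzzzzcz => zczzzzcAczzzzcz => zczzzzczAzczzzzcz => zczzzzczzAzzczzzzcz => zczzzzczzcAczzczzzzcz => zczzzzczzccAcczzczzzzcz => zczzzzczzcczAzcczzczzzzcz => zczzzzczzcczzcczzczzzzcz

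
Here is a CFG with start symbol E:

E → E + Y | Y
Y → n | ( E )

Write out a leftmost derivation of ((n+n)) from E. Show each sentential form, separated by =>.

E=>Y=>(E)=>(Y)=>((E))=>((E+Y))=>((Y+Y))=>((n+Y))=>((n+n))

E => Y   [E → Y]
Y => (E)   [Y → ( E )]
(E) => (Y)   [E → Y]
(Y) => ((E))   [Y → ( E )]
((E)) => ((E+Y))   [E → E + Y]
((E+Y)) => ((Y+Y))   [E → Y]
((Y+Y)) => ((n+Y))   [Y → n]
((n+Y)) => ((n+n))   [Y → n]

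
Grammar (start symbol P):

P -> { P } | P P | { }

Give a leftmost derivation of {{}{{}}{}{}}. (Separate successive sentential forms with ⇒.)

P ⇒ {P} ⇒ {PP} ⇒ {PPP} ⇒ {{}PP} ⇒ {{}PPP} ⇒ {{}{P}PP} ⇒ {{}{{}}PP} ⇒ {{}{{}}{}P} ⇒ {{}{{}}{}{}}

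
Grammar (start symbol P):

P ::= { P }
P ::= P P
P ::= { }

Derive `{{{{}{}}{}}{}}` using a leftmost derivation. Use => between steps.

P => {P} => {PP} => {{P}P} => {{PP}P} => {{{P}P}P} => {{{PP}P}P} => {{{{}P}P}P} => {{{{}{}}P}P} => {{{{}{}}{}}P} => {{{{}{}}{}}{}}

P => {P}   [P ::= { P }]
{P} => {PP}   [P ::= P P]
{PP} => {{P}P}   [P ::= { P }]
{{P}P} => {{PP}P}   [P ::= P P]
{{PP}P} => {{{P}P}P}   [P ::= { P }]
{{{P}P}P} => {{{PP}P}P}   [P ::= P P]
{{{PP}P}P} => {{{{}P}P}P}   [P ::= { }]
{{{{}P}P}P} => {{{{}{}}P}P}   [P ::= { }]
{{{{}{}}P}P} => {{{{}{}}{}}P}   [P ::= { }]
{{{{}{}}{}}P} => {{{{}{}}{}}{}}   [P ::= { }]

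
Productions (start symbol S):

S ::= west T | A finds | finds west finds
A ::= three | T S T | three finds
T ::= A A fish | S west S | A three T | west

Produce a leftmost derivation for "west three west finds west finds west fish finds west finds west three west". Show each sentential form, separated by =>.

S => west T => west A three T => west T S T three T => west A A fish S T three T => west three A fish S T three T => west three T S T fish S T three T => west three west S T fish S T three T => west three west finds west finds T fish S T three T => west three west finds west finds west fish S T three T => west three west finds west finds west fish finds west finds T three T => west three west finds west finds west fish finds west finds west three T => west three west finds west finds west fish finds west finds west three west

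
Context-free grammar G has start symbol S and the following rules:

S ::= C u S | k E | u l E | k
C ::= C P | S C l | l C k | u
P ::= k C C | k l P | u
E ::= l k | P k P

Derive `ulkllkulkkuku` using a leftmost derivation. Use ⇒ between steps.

S ⇒ ulE ⇒ ulPkP ⇒ ulkCCkP ⇒ ulklCkCkP ⇒ ulkllCkkCkP ⇒ ulkllSClkkCkP ⇒ ulkllkClkkCkP ⇒ ulkllkulkkCkP ⇒ ulkllkulkkukP ⇒ ulkllkulkkuku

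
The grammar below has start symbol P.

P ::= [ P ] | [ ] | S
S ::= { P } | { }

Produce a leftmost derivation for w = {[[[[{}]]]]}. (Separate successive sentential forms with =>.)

P => S => {P} => {[P]} => {[[P]]} => {[[[P]]]} => {[[[[P]]]]} => {[[[[S]]]]} => {[[[[{}]]]]}

P => S   [P ::= S]
S => {P}   [S ::= { P }]
{P} => {[P]}   [P ::= [ P ]]
{[P]} => {[[P]]}   [P ::= [ P ]]
{[[P]]} => {[[[P]]]}   [P ::= [ P ]]
{[[[P]]]} => {[[[[P]]]]}   [P ::= [ P ]]
{[[[[P]]]]} => {[[[[S]]]]}   [P ::= S]
{[[[[S]]]]} => {[[[[{}]]]]}   [S ::= { }]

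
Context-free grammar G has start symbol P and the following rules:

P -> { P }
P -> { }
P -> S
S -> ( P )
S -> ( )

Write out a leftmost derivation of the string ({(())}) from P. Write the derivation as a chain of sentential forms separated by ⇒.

P ⇒ S ⇒ (P) ⇒ ({P}) ⇒ ({S}) ⇒ ({(P)}) ⇒ ({(S)}) ⇒ ({(())})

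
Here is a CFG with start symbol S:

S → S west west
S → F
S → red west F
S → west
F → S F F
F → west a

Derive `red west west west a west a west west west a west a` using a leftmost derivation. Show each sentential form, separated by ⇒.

S ⇒ F   [S → F]
F ⇒ S F F   [F → S F F]
S F F ⇒ S west west F F   [S → S west west]
S west west F F ⇒ red west F west west F F   [S → red west F]
red west F west west F F ⇒ red west S F F west west F F   [F → S F F]
red west S F F west west F F ⇒ red west west F F west west F F   [S → west]
red west west F F west west F F ⇒ red west west west a F west west F F   [F → west a]
red west west west a F west west F F ⇒ red west west west a west a west west F F   [F → west a]
red west west west a west a west west F F ⇒ red west west west a west a west west west a F   [F → west a]
red west west west a west a west west west a F ⇒ red west west west a west a west west west a west a   [F → west a]

S ⇒ F ⇒ S F F ⇒ S west west F F ⇒ red west F west west F F ⇒ red west S F F west west F F ⇒ red west west F F west west F F ⇒ red west west west a F west west F F ⇒ red west west west a west a west west F F ⇒ red west west west a west a west west west a F ⇒ red west west west a west a west west west a west a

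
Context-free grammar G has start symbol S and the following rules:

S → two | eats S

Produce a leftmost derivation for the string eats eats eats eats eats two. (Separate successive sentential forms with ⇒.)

S ⇒ eats S   [S → eats S]
eats S ⇒ eats eats S   [S → eats S]
eats eats S ⇒ eats eats eats S   [S → eats S]
eats eats eats S ⇒ eats eats eats eats S   [S → eats S]
eats eats eats eats S ⇒ eats eats eats eats eats S   [S → eats S]
eats eats eats eats eats S ⇒ eats eats eats eats eats two   [S → two]

S ⇒ eats S ⇒ eats eats S ⇒ eats eats eats S ⇒ eats eats eats eats S ⇒ eats eats eats eats eats S ⇒ eats eats eats eats eats two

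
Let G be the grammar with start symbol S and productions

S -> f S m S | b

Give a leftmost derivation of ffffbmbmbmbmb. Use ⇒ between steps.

S ⇒ fSmS ⇒ ffSmSmS ⇒ fffSmSmSmS ⇒ ffffSmSmSmSmS ⇒ ffffbmSmSmSmS ⇒ ffffbmbmSmSmS ⇒ ffffbmbmbmSmS ⇒ ffffbmbmbmbmS ⇒ ffffbmbmbmbmb

S ⇒ fSmS   [S -> f S m S]
fSmS ⇒ ffSmSmS   [S -> f S m S]
ffSmSmS ⇒ fffSmSmSmS   [S -> f S m S]
fffSmSmSmS ⇒ ffffSmSmSmSmS   [S -> f S m S]
ffffSmSmSmSmS ⇒ ffffbmSmSmSmS   [S -> b]
ffffbmSmSmSmS ⇒ ffffbmbmSmSmS   [S -> b]
ffffbmbmSmSmS ⇒ ffffbmbmbmSmS   [S -> b]
ffffbmbmbmSmS ⇒ ffffbmbmbmbmS   [S -> b]
ffffbmbmbmbmS ⇒ ffffbmbmbmbmb   [S -> b]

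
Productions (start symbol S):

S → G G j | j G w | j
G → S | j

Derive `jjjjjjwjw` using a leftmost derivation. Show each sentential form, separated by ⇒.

S ⇒ jGw   [S → j G w]
jGw ⇒ jSw   [G → S]
jSw ⇒ jGGjw   [S → G G j]
jGGjw ⇒ jjGjw   [G → j]
jjGjw ⇒ jjSjw   [G → S]
jjSjw ⇒ jjjGwjw   [S → j G w]
jjjGwjw ⇒ jjjSwjw   [G → S]
jjjSwjw ⇒ jjjGGjwjw   [S → G G j]
jjjGGjwjw ⇒ jjjjGjwjw   [G → j]
jjjjGjwjw ⇒ jjjjjjwjw   [G → j]

S ⇒ jGw ⇒ jSw ⇒ jGGjw ⇒ jjGjw ⇒ jjSjw ⇒ jjjGwjw ⇒ jjjSwjw ⇒ jjjGGjwjw ⇒ jjjjGjwjw ⇒ jjjjjjwjw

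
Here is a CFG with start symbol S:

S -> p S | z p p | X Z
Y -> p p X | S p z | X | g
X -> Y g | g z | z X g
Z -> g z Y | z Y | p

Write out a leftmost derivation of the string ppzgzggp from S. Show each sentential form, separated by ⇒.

S ⇒ XZ   [S -> X Z]
XZ ⇒ YgZ   [X -> Y g]
YgZ ⇒ ppXgZ   [Y -> p p X]
ppXgZ ⇒ ppzXggZ   [X -> z X g]
ppzXggZ ⇒ ppzgzggZ   [X -> g z]
ppzgzggZ ⇒ ppzgzggp   [Z -> p]

S ⇒ XZ ⇒ YgZ ⇒ ppXgZ ⇒ ppzXggZ ⇒ ppzgzggZ ⇒ ppzgzggp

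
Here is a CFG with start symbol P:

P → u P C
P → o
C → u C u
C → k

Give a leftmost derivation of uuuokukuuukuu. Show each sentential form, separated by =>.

P => uPC => uuPCC => uuuPCCC => uuuoCCC => uuuokCC => uuuokuCuC => uuuokukuC => uuuokukuuCu => uuuokukuuuCuu => uuuokukuuukuu

P => uPC   [P → u P C]
uPC => uuPCC   [P → u P C]
uuPCC => uuuPCCC   [P → u P C]
uuuPCCC => uuuoCCC   [P → o]
uuuoCCC => uuuokCC   [C → k]
uuuokCC => uuuokuCuC   [C → u C u]
uuuokuCuC => uuuokukuC   [C → k]
uuuokukuC => uuuokukuuCu   [C → u C u]
uuuokukuuCu => uuuokukuuuCuu   [C → u C u]
uuuokukuuuCuu => uuuokukuuukuu   [C → k]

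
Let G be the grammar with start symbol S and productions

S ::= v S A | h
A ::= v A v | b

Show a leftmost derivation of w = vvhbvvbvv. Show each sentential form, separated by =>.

S=>vSA=>vvSAA=>vvhAA=>vvhbA=>vvhbvAv=>vvhbvvAvv=>vvhbvvbvv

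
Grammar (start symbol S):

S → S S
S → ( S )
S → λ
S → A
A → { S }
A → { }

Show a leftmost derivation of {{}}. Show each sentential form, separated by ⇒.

S⇒A⇒{S}⇒{SS}⇒{SSS}⇒{SSSS}⇒{ASSS}⇒{{}SSS}⇒{{}SS}⇒{{}S}⇒{{}}

S ⇒ A   [S → A]
A ⇒ {S}   [A → { S }]
{S} ⇒ {SS}   [S → S S]
{SS} ⇒ {SSS}   [S → S S]
{SSS} ⇒ {SSSS}   [S → S S]
{SSSS} ⇒ {ASSS}   [S → A]
{ASSS} ⇒ {{}SSS}   [A → { }]
{{}SSS} ⇒ {{}SS}   [S → λ]
{{}SS} ⇒ {{}S}   [S → λ]
{{}S} ⇒ {{}}   [S → λ]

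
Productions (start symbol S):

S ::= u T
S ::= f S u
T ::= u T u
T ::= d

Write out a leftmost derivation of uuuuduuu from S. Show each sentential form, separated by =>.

S => uT => uuTu => uuuTuu => uuuuTuuu => uuuuduuu

S => uT   [S ::= u T]
uT => uuTu   [T ::= u T u]
uuTu => uuuTuu   [T ::= u T u]
uuuTuu => uuuuTuuu   [T ::= u T u]
uuuuTuuu => uuuuduuu   [T ::= d]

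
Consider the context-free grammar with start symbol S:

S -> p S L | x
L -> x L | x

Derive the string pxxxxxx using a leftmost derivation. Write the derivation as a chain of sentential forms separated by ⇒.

S ⇒ pSL ⇒ pxL ⇒ pxxL ⇒ pxxxL ⇒ pxxxxL ⇒ pxxxxxL ⇒ pxxxxxx

S ⇒ pSL   [S -> p S L]
pSL ⇒ pxL   [S -> x]
pxL ⇒ pxxL   [L -> x L]
pxxL ⇒ pxxxL   [L -> x L]
pxxxL ⇒ pxxxxL   [L -> x L]
pxxxxL ⇒ pxxxxxL   [L -> x L]
pxxxxxL ⇒ pxxxxxx   [L -> x]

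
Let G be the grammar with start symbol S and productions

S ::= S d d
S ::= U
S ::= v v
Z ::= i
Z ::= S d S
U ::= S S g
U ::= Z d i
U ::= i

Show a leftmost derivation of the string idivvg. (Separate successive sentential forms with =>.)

S => U => SSg => USg => ZdiSg => idiSg => idivvg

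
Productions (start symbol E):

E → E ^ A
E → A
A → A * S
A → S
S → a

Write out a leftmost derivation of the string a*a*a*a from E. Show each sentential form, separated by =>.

E => A => A*S => A*S*S => A*S*S*S => S*S*S*S => a*S*S*S => a*a*S*S => a*a*a*S => a*a*a*a

E => A   [E → A]
A => A*S   [A → A * S]
A*S => A*S*S   [A → A * S]
A*S*S => A*S*S*S   [A → A * S]
A*S*S*S => S*S*S*S   [A → S]
S*S*S*S => a*S*S*S   [S → a]
a*S*S*S => a*a*S*S   [S → a]
a*a*S*S => a*a*a*S   [S → a]
a*a*a*S => a*a*a*a   [S → a]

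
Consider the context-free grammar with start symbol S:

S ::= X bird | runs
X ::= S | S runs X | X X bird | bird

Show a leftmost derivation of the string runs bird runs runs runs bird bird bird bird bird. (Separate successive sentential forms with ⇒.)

S ⇒ X bird   [S ::= X bird]
X bird ⇒ S bird   [X ::= S]
S bird ⇒ X bird bird   [S ::= X bird]
X bird bird ⇒ X X bird bird bird   [X ::= X X bird]
X X bird bird bird ⇒ X X bird X bird bird bird   [X ::= X X bird]
X X bird X bird bird bird ⇒ S runs X X bird X bird bird bird   [X ::= S runs X]
S runs X X bird X bird bird bird ⇒ X bird runs X X bird X bird bird bird   [S ::= X bird]
X bird runs X X bird X bird bird bird ⇒ S bird runs X X bird X bird bird bird   [X ::= S]
S bird runs X X bird X bird bird bird ⇒ runs bird runs X X bird X bird bird bird   [S ::= runs]
runs bird runs X X bird X bird bird bird ⇒ runs bird runs S X bird X bird bird bird   [X ::= S]
runs bird runs S X bird X bird bird bird ⇒ runs bird runs runs X bird X bird bird bird   [S ::= runs]
runs bird runs runs X bird X bird bird bird ⇒ runs bird runs runs S bird X bird bird bird   [X ::= S]
runs bird runs runs S bird X bird bird bird ⇒ runs bird runs runs runs bird X bird bird bird   [S ::= runs]
runs bird runs runs runs bird X bird bird bird ⇒ runs bird runs runs runs bird bird bird bird bird   [X ::= bird]

S ⇒ X bird ⇒ S bird ⇒ X bird bird ⇒ X X bird bird bird ⇒ X X bird X bird bird bird ⇒ S runs X X bird X bird bird bird ⇒ X bird runs X X bird X bird bird bird ⇒ S bird runs X X bird X bird bird bird ⇒ runs bird runs X X bird X bird bird bird ⇒ runs bird runs S X bird X bird bird bird ⇒ runs bird runs runs X bird X bird bird bird ⇒ runs bird runs runs S bird X bird bird bird ⇒ runs bird runs runs runs bird X bird bird bird ⇒ runs bird runs runs runs bird bird bird bird bird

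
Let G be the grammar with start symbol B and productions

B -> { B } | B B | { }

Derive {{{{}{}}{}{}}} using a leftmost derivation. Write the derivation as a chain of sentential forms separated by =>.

B => {B}   [B -> { B }]
{B} => {{B}}   [B -> { B }]
{{B}} => {{BB}}   [B -> B B]
{{BB}} => {{BBB}}   [B -> B B]
{{BBB}} => {{{B}BB}}   [B -> { B }]
{{{B}BB}} => {{{BB}BB}}   [B -> B B]
{{{BB}BB}} => {{{{}B}BB}}   [B -> { }]
{{{{}B}BB}} => {{{{}{}}BB}}   [B -> { }]
{{{{}{}}BB}} => {{{{}{}}{}B}}   [B -> { }]
{{{{}{}}{}B}} => {{{{}{}}{}{}}}   [B -> { }]

B => {B} => {{B}} => {{BB}} => {{BBB}} => {{{B}BB}} => {{{BB}BB}} => {{{{}B}BB}} => {{{{}{}}BB}} => {{{{}{}}{}B}} => {{{{}{}}{}{}}}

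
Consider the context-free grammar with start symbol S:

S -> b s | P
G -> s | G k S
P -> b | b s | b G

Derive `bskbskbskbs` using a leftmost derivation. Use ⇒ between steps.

S ⇒ P ⇒ bG ⇒ bGkS ⇒ bGkSkS ⇒ bGkSkSkS ⇒ bskSkSkS ⇒ bskbskSkS ⇒ bskbskbskS ⇒ bskbskbskbs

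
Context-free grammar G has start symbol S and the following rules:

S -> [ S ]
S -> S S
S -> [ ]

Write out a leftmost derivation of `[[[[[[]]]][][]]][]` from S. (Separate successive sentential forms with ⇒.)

S ⇒ SS   [S -> S S]
SS ⇒ [S]S   [S -> [ S ]]
[S]S ⇒ [[S]]S   [S -> [ S ]]
[[S]]S ⇒ [[SS]]S   [S -> S S]
[[SS]]S ⇒ [[SSS]]S   [S -> S S]
[[SSS]]S ⇒ [[[S]SS]]S   [S -> [ S ]]
[[[S]SS]]S ⇒ [[[[S]]SS]]S   [S -> [ S ]]
[[[[S]]SS]]S ⇒ [[[[[S]]]SS]]S   [S -> [ S ]]
[[[[[S]]]SS]]S ⇒ [[[[[[]]]]SS]]S   [S -> [ ]]
[[[[[[]]]]SS]]S ⇒ [[[[[[]]]][]S]]S   [S -> [ ]]
[[[[[[]]]][]S]]S ⇒ [[[[[[]]]][][]]]S   [S -> [ ]]
[[[[[[]]]][][]]]S ⇒ [[[[[[]]]][][]]][]   [S -> [ ]]

S ⇒ SS ⇒ [S]S ⇒ [[S]]S ⇒ [[SS]]S ⇒ [[SSS]]S ⇒ [[[S]SS]]S ⇒ [[[[S]]SS]]S ⇒ [[[[[S]]]SS]]S ⇒ [[[[[[]]]]SS]]S ⇒ [[[[[[]]]][]S]]S ⇒ [[[[[[]]]][][]]]S ⇒ [[[[[[]]]][][]]][]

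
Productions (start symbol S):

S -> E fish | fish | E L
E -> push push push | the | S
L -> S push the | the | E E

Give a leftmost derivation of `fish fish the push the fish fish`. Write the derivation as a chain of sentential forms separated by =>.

S => E fish   [S -> E fish]
E fish => S fish   [E -> S]
S fish => E fish fish   [S -> E fish]
E fish fish => S fish fish   [E -> S]
S fish fish => E L fish fish   [S -> E L]
E L fish fish => S L fish fish   [E -> S]
S L fish fish => fish L fish fish   [S -> fish]
fish L fish fish => fish S push the fish fish   [L -> S push the]
fish S push the fish fish => fish E L push the fish fish   [S -> E L]
fish E L push the fish fish => fish S L push the fish fish   [E -> S]
fish S L push the fish fish => fish fish L push the fish fish   [S -> fish]
fish fish L push the fish fish => fish fish the push the fish fish   [L -> the]

S => E fish => S fish => E fish fish => S fish fish => E L fish fish => S L fish fish => fish L fish fish => fish S push the fish fish => fish E L push the fish fish => fish S L push the fish fish => fish fish L push the fish fish => fish fish the push the fish fish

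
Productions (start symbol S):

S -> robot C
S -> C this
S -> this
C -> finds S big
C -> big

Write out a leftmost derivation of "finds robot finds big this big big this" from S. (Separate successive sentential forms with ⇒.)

S ⇒ C this ⇒ finds S big this ⇒ finds robot C big this ⇒ finds robot finds S big big this ⇒ finds robot finds C this big big this ⇒ finds robot finds big this big big this

S ⇒ C this   [S -> C this]
C this ⇒ finds S big this   [C -> finds S big]
finds S big this ⇒ finds robot C big this   [S -> robot C]
finds robot C big this ⇒ finds robot finds S big big this   [C -> finds S big]
finds robot finds S big big this ⇒ finds robot finds C this big big this   [S -> C this]
finds robot finds C this big big this ⇒ finds robot finds big this big big this   [C -> big]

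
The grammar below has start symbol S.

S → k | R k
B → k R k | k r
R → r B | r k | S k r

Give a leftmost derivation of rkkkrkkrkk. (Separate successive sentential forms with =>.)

S => Rk => rBk => rkRkk => rkSkrkk => rkRkkrkk => rkSkrkkrkk => rkkkrkkrkk

S => Rk   [S → R k]
Rk => rBk   [R → r B]
rBk => rkRkk   [B → k R k]
rkRkk => rkSkrkk   [R → S k r]
rkSkrkk => rkRkkrkk   [S → R k]
rkRkkrkk => rkSkrkkrkk   [R → S k r]
rkSkrkkrkk => rkkkrkkrkk   [S → k]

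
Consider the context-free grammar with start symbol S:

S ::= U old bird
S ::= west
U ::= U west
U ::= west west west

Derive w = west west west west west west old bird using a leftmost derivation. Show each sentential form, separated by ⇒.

S ⇒ U old bird ⇒ U west old bird ⇒ U west west old bird ⇒ U west west west old bird ⇒ west west west west west west old bird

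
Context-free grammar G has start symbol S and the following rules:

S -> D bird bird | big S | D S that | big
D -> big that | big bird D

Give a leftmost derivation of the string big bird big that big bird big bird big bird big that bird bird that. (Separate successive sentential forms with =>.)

S => D S that => big bird D S that => big bird big that S that => big bird big that D bird bird that => big bird big that big bird D bird bird that => big bird big that big bird big bird D bird bird that => big bird big that big bird big bird big bird D bird bird that => big bird big that big bird big bird big bird big that bird bird that

S => D S that   [S -> D S that]
D S that => big bird D S that   [D -> big bird D]
big bird D S that => big bird big that S that   [D -> big that]
big bird big that S that => big bird big that D bird bird that   [S -> D bird bird]
big bird big that D bird bird that => big bird big that big bird D bird bird that   [D -> big bird D]
big bird big that big bird D bird bird that => big bird big that big bird big bird D bird bird that   [D -> big bird D]
big bird big that big bird big bird D bird bird that => big bird big that big bird big bird big bird D bird bird that   [D -> big bird D]
big bird big that big bird big bird big bird D bird bird that => big bird big that big bird big bird big bird big that bird bird that   [D -> big that]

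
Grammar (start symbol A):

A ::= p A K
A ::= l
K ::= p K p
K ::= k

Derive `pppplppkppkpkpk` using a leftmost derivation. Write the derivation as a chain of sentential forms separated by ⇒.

A ⇒ pAK   [A ::= p A K]
pAK ⇒ ppAKK   [A ::= p A K]
ppAKK ⇒ pppAKKK   [A ::= p A K]
pppAKKK ⇒ ppppAKKKK   [A ::= p A K]
ppppAKKKK ⇒ pppplKKKK   [A ::= l]
pppplKKKK ⇒ pppplpKpKKK   [K ::= p K p]
pppplpKpKKK ⇒ pppplppKppKKK   [K ::= p K p]
pppplppKppKKK ⇒ pppplppkppKKK   [K ::= k]
pppplppkppKKK ⇒ pppplppkppkKK   [K ::= k]
pppplppkppkKK ⇒ pppplppkppkpKpK   [K ::= p K p]
pppplppkppkpKpK ⇒ pppplppkppkpkpK   [K ::= k]
pppplppkppkpkpK ⇒ pppplppkppkpkpk   [K ::= k]

A ⇒ pAK ⇒ ppAKK ⇒ pppAKKK ⇒ ppppAKKKK ⇒ pppplKKKK ⇒ pppplpKpKKK ⇒ pppplppKppKKK ⇒ pppplppkppKKK ⇒ pppplppkppkKK ⇒ pppplppkppkpKpK ⇒ pppplppkppkpkpK ⇒ pppplppkppkpkpk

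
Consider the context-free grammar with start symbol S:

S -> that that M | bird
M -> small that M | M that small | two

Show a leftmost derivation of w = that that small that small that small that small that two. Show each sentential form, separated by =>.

S => that that M => that that small that M => that that small that small that M => that that small that small that small that M => that that small that small that small that small that M => that that small that small that small that small that two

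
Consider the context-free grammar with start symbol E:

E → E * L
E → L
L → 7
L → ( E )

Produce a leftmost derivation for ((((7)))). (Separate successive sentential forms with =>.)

E=>L=>(E)=>(L)=>((E))=>((L))=>(((E)))=>(((L)))=>((((E))))=>((((L))))=>((((7))))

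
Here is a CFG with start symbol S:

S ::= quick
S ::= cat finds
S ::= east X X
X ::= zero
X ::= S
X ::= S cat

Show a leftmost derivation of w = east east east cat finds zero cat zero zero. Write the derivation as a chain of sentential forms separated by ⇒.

S ⇒ east X X ⇒ east S X ⇒ east east X X X ⇒ east east S cat X X ⇒ east east east X X cat X X ⇒ east east east S X cat X X ⇒ east east east cat finds X cat X X ⇒ east east east cat finds zero cat X X ⇒ east east east cat finds zero cat zero X ⇒ east east east cat finds zero cat zero zero

S ⇒ east X X   [S ::= east X X]
east X X ⇒ east S X   [X ::= S]
east S X ⇒ east east X X X   [S ::= east X X]
east east X X X ⇒ east east S cat X X   [X ::= S cat]
east east S cat X X ⇒ east east east X X cat X X   [S ::= east X X]
east east east X X cat X X ⇒ east east east S X cat X X   [X ::= S]
east east east S X cat X X ⇒ east east east cat finds X cat X X   [S ::= cat finds]
east east east cat finds X cat X X ⇒ east east east cat finds zero cat X X   [X ::= zero]
east east east cat finds zero cat X X ⇒ east east east cat finds zero cat zero X   [X ::= zero]
east east east cat finds zero cat zero X ⇒ east east east cat finds zero cat zero zero   [X ::= zero]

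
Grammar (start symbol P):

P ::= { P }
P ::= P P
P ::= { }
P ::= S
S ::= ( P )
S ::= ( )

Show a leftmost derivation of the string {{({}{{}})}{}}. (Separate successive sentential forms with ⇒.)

P ⇒ {P} ⇒ {PP} ⇒ {{P}P} ⇒ {{S}P} ⇒ {{(P)}P} ⇒ {{(PP)}P} ⇒ {{({}P)}P} ⇒ {{({}{P})}P} ⇒ {{({}{{}})}P} ⇒ {{({}{{}})}{}}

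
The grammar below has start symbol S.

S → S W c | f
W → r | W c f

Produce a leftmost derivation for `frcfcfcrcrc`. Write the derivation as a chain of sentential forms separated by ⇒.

S ⇒ SWc   [S → S W c]
SWc ⇒ SWcWc   [S → S W c]
SWcWc ⇒ SWcWcWc   [S → S W c]
SWcWcWc ⇒ fWcWcWc   [S → f]
fWcWcWc ⇒ fWcfcWcWc   [W → W c f]
fWcfcWcWc ⇒ fWcfcfcWcWc   [W → W c f]
fWcfcfcWcWc ⇒ frcfcfcWcWc   [W → r]
frcfcfcWcWc ⇒ frcfcfcrcWc   [W → r]
frcfcfcrcWc ⇒ frcfcfcrcrc   [W → r]

S ⇒ SWc ⇒ SWcWc ⇒ SWcWcWc ⇒ fWcWcWc ⇒ fWcfcWcWc ⇒ fWcfcfcWcWc ⇒ frcfcfcWcWc ⇒ frcfcfcrcWc ⇒ frcfcfcrcrc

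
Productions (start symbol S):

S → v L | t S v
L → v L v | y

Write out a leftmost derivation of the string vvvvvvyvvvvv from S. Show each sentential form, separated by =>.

S=>vL=>vvLv=>vvvLvv=>vvvvLvvv=>vvvvvLvvvv=>vvvvvvLvvvvv=>vvvvvvyvvvvv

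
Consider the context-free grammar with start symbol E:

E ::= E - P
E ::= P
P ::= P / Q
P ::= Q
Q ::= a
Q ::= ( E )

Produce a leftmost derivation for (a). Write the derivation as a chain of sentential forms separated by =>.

E => P => Q => (E) => (P) => (Q) => (a)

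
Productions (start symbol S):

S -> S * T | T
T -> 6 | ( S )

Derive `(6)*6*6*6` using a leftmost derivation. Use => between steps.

S => S*T => S*T*T => S*T*T*T => T*T*T*T => (S)*T*T*T => (T)*T*T*T => (6)*T*T*T => (6)*6*T*T => (6)*6*6*T => (6)*6*6*6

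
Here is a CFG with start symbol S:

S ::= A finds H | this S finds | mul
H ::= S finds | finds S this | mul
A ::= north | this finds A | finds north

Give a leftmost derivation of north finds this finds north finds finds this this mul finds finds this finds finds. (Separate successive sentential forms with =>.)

S => A finds H   [S ::= A finds H]
A finds H => north finds H   [A ::= north]
north finds H => north finds S finds   [H ::= S finds]
north finds S finds => north finds this S finds finds   [S ::= this S finds]
north finds this S finds finds => north finds this A finds H finds finds   [S ::= A finds H]
north finds this A finds H finds finds => north finds this finds north finds H finds finds   [A ::= finds north]
north finds this finds north finds H finds finds => north finds this finds north finds finds S this finds finds   [H ::= finds S this]
north finds this finds north finds finds S this finds finds => north finds this finds north finds finds this S finds this finds finds   [S ::= this S finds]
north finds this finds north finds finds this S finds this finds finds => north finds this finds north finds finds this this S finds finds this finds finds   [S ::= this S finds]
north finds this finds north finds finds this this S finds finds this finds finds => north finds this finds north finds finds this this mul finds finds this finds finds   [S ::= mul]

S => A finds H => north finds H => north finds S finds => north finds this S finds finds => north finds this A finds H finds finds => north finds this finds north finds H finds finds => north finds this finds north finds finds S this finds finds => north finds this finds north finds finds this S finds this finds finds => north finds this finds north finds finds this this S finds finds this finds finds => north finds this finds north finds finds this this mul finds finds this finds finds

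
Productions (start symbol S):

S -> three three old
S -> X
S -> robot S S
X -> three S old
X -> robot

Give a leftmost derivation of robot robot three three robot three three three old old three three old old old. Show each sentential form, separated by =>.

S => robot S S => robot X S => robot robot S => robot robot X => robot robot three S old => robot robot three X old => robot robot three three S old old => robot robot three three robot S S old old => robot robot three three robot X S old old => robot robot three three robot three S old S old old => robot robot three three robot three three three old old S old old => robot robot three three robot three three three old old three three old old old

S => robot S S   [S -> robot S S]
robot S S => robot X S   [S -> X]
robot X S => robot robot S   [X -> robot]
robot robot S => robot robot X   [S -> X]
robot robot X => robot robot three S old   [X -> three S old]
robot robot three S old => robot robot three X old   [S -> X]
robot robot three X old => robot robot three three S old old   [X -> three S old]
robot robot three three S old old => robot robot three three robot S S old old   [S -> robot S S]
robot robot three three robot S S old old => robot robot three three robot X S old old   [S -> X]
robot robot three three robot X S old old => robot robot three three robot three S old S old old   [X -> three S old]
robot robot three three robot three S old S old old => robot robot three three robot three three three old old S old old   [S -> three three old]
robot robot three three robot three three three old old S old old => robot robot three three robot three three three old old three three old old old   [S -> three three old]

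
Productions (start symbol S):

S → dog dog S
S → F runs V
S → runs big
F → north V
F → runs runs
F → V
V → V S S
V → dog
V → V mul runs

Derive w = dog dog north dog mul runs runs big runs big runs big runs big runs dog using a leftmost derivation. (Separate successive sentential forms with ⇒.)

S ⇒ dog dog S   [S → dog dog S]
dog dog S ⇒ dog dog F runs V   [S → F runs V]
dog dog F runs V ⇒ dog dog north V runs V   [F → north V]
dog dog north V runs V ⇒ dog dog north V S S runs V   [V → V S S]
dog dog north V S S runs V ⇒ dog dog north V S S S S runs V   [V → V S S]
dog dog north V S S S S runs V ⇒ dog dog north V mul runs S S S S runs V   [V → V mul runs]
dog dog north V mul runs S S S S runs V ⇒ dog dog north dog mul runs S S S S runs V   [V → dog]
dog dog north dog mul runs S S S S runs V ⇒ dog dog north dog mul runs runs big S S S runs V   [S → runs big]
dog dog north dog mul runs runs big S S S runs V ⇒ dog dog north dog mul runs runs big runs big S S runs V   [S → runs big]
dog dog north dog mul runs runs big runs big S S runs V ⇒ dog dog north dog mul runs runs big runs big runs big S runs V   [S → runs big]
dog dog north dog mul runs runs big runs big runs big S runs V ⇒ dog dog north dog mul runs runs big runs big runs big runs big runs V   [S → runs big]
dog dog north dog mul runs runs big runs big runs big runs big runs V ⇒ dog dog north dog mul runs runs big runs big runs big runs big runs dog   [V → dog]

S ⇒ dog dog S ⇒ dog dog F runs V ⇒ dog dog north V runs V ⇒ dog dog north V S S runs V ⇒ dog dog north V S S S S runs V ⇒ dog dog north V mul runs S S S S runs V ⇒ dog dog north dog mul runs S S S S runs V ⇒ dog dog north dog mul runs runs big S S S runs V ⇒ dog dog north dog mul runs runs big runs big S S runs V ⇒ dog dog north dog mul runs runs big runs big runs big S runs V ⇒ dog dog north dog mul runs runs big runs big runs big runs big runs V ⇒ dog dog north dog mul runs runs big runs big runs big runs big runs dog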